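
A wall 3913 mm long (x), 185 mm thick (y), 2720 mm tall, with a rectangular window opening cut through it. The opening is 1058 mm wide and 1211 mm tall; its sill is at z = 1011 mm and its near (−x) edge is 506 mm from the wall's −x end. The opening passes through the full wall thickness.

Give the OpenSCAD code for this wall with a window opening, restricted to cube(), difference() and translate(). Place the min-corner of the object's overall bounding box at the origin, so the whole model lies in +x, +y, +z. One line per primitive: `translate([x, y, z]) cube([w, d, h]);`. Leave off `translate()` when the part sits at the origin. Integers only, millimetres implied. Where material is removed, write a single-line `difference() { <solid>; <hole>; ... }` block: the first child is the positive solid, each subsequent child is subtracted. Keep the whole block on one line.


difference() { cube([3913, 185, 2720]); translate([506, 0, 1011]) cube([1058, 185, 1211]); }


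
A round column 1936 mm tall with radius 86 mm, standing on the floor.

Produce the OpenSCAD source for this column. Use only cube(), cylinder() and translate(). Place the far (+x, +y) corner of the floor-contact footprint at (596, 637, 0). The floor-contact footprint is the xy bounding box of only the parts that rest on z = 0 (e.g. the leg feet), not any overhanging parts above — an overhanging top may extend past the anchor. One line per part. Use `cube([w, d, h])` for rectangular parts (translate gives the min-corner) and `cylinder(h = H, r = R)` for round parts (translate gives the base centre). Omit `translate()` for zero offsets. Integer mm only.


translate([510, 551, 0]) cylinder(h = 1936, r = 86);


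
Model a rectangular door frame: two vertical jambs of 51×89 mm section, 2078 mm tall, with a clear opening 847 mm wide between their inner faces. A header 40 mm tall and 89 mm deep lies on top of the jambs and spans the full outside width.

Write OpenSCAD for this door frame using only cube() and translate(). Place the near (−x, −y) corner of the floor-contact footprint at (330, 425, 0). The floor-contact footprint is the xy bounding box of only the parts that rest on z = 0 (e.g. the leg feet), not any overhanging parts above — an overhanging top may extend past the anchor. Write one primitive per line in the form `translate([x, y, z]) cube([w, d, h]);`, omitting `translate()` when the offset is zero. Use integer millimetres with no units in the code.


translate([330, 425, 0]) cube([51, 89, 2078]);
translate([1228, 425, 0]) cube([51, 89, 2078]);
translate([330, 425, 2078]) cube([949, 89, 40]);


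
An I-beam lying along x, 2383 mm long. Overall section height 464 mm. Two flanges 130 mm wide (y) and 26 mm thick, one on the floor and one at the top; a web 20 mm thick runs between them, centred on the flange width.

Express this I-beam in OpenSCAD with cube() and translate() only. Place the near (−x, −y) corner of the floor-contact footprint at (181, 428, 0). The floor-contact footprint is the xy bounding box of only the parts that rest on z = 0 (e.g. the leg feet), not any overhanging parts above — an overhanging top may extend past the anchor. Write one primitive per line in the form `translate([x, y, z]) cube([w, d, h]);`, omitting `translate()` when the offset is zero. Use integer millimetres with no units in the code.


translate([181, 428, 0]) cube([2383, 130, 26]);
translate([181, 483, 26]) cube([2383, 20, 412]);
translate([181, 428, 438]) cube([2383, 130, 26]);


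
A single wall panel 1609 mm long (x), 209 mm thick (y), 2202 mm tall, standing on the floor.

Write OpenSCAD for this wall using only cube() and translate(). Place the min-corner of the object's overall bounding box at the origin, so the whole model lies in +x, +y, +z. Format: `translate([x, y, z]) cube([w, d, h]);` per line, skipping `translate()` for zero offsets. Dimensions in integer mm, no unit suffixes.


cube([1609, 209, 2202]);


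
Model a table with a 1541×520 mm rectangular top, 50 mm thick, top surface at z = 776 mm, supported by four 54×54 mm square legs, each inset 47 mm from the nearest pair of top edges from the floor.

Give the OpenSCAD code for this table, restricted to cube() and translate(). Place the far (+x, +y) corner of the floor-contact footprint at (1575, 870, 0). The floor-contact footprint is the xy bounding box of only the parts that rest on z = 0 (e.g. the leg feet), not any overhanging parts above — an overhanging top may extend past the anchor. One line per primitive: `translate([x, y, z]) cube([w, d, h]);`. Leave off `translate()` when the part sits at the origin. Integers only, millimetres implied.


// leg_h = 776 - 50 = 726
translate([81, 397, 726]) cube([1541, 520, 50]);
translate([128, 444, 0]) cube([54, 54, 726]);
translate([1521, 444, 0]) cube([54, 54, 726]);
translate([128, 816, 0]) cube([54, 54, 726]);
translate([1521, 816, 0]) cube([54, 54, 726]);


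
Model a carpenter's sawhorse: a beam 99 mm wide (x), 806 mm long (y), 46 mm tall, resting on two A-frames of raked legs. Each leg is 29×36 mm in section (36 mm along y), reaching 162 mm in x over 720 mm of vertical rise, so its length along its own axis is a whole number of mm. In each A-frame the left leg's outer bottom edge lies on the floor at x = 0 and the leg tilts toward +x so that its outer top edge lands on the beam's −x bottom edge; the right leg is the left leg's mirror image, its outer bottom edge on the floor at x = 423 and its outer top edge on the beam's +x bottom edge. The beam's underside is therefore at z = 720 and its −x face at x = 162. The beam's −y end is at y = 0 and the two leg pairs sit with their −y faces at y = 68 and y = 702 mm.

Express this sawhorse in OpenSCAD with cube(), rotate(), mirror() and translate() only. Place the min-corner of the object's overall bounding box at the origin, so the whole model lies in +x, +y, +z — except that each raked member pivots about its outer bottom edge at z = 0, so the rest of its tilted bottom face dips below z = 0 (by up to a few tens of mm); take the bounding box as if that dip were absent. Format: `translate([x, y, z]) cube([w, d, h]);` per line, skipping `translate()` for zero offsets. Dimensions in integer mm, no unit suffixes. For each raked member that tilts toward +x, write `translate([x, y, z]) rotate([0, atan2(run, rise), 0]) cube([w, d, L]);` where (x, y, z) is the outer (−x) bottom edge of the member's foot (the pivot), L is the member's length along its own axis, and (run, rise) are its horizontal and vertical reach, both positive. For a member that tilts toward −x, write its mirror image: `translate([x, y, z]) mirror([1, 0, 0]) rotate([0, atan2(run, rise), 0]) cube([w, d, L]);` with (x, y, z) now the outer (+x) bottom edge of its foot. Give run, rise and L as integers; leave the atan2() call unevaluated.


// leg length = √(162² + 720²) = 738
// right-leg outer foot x = 2·162 + 99 = 423
// beam min-corner = (162, 0, 720)
translate([162, 0, 720]) cube([99, 806, 46]);
translate([0, 68, 0]) rotate([0, atan2(162, 720), 0]) cube([29, 36, 738]);
translate([423, 68, 0]) mirror([1, 0, 0]) rotate([0, atan2(162, 720), 0]) cube([29, 36, 738]);
translate([0, 702, 0]) rotate([0, atan2(162, 720), 0]) cube([29, 36, 738]);
translate([423, 702, 0]) mirror([1, 0, 0]) rotate([0, atan2(162, 720), 0]) cube([29, 36, 738]);


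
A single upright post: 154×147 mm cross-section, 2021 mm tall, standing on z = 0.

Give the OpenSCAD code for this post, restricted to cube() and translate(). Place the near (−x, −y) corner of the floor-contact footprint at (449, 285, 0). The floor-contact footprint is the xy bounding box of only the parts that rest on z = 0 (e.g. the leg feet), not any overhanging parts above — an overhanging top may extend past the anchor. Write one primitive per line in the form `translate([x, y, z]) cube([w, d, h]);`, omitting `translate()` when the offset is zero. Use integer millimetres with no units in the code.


translate([449, 285, 0]) cube([154, 147, 2021]);


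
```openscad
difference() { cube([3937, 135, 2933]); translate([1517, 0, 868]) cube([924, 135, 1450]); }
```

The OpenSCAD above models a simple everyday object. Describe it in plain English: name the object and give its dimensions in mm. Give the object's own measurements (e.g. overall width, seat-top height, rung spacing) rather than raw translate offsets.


A wall 3937 mm long (x), 135 mm thick (y), 2933 mm tall, with a rectangular window opening cut through it. The opening is 924 mm wide and 1450 mm tall; its sill is at z = 868 mm and its near (−x) edge is 1517 mm from the wall's −x end. The opening passes through the full wall thickness.


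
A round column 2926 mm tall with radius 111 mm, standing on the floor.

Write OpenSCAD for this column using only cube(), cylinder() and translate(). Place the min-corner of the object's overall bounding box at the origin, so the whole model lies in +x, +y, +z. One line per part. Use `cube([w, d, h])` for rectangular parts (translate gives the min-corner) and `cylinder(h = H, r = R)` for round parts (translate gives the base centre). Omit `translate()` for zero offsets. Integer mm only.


translate([111, 111, 0]) cylinder(h = 2926, r = 111);


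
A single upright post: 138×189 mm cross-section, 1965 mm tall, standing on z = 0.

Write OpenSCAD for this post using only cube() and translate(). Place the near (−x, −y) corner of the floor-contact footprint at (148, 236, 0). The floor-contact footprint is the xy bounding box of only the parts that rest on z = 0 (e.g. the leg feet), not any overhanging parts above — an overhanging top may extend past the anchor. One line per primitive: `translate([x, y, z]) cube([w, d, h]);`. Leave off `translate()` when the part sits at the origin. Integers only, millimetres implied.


translate([148, 236, 0]) cube([138, 189, 1965]);


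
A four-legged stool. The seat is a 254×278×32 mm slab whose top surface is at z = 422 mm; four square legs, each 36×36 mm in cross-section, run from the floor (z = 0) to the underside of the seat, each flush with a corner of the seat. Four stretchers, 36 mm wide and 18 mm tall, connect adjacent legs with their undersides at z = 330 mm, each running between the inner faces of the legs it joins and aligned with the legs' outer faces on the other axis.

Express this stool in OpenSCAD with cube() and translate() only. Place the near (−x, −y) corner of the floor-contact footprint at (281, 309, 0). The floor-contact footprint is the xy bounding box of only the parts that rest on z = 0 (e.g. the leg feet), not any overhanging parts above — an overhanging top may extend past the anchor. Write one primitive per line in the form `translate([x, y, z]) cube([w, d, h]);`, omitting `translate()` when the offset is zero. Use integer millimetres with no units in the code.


translate([281, 309, 390]) cube([254, 278, 32]);
translate([281, 309, 0]) cube([36, 36, 390]);
translate([499, 309, 0]) cube([36, 36, 390]);
translate([281, 551, 0]) cube([36, 36, 390]);
translate([499, 551, 0]) cube([36, 36, 390]);
translate([317, 309, 330]) cube([182, 36, 18]);
translate([317, 551, 330]) cube([182, 36, 18]);
translate([281, 345, 330]) cube([36, 206, 18]);
translate([499, 345, 330]) cube([36, 206, 18]);


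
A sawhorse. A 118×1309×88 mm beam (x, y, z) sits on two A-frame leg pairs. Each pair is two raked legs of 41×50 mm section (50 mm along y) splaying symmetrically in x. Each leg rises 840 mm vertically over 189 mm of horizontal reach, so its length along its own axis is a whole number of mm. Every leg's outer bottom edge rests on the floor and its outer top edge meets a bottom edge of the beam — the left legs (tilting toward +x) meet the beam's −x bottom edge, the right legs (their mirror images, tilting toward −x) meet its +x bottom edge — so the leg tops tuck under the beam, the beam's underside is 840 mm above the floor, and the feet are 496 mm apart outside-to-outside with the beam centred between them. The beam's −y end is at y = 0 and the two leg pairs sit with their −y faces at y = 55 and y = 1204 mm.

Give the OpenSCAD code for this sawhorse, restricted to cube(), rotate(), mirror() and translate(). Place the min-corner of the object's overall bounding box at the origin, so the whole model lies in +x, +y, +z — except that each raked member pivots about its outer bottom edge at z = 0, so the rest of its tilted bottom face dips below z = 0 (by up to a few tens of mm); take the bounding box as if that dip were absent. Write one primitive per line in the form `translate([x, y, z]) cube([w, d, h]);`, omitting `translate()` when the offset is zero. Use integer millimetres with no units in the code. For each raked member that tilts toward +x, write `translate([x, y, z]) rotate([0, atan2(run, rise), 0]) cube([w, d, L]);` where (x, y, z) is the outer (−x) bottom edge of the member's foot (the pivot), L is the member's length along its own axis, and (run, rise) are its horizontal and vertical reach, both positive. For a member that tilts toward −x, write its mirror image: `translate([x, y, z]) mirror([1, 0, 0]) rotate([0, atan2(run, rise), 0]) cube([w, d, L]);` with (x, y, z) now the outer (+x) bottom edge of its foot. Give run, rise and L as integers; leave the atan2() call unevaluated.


translate([189, 0, 840]) cube([118, 1309, 88]);
translate([0, 55, 0]) rotate([0, atan2(189, 840), 0]) cube([41, 50, 861]);
translate([496, 55, 0]) mirror([1, 0, 0]) rotate([0, atan2(189, 840), 0]) cube([41, 50, 861]);
translate([0, 1204, 0]) rotate([0, atan2(189, 840), 0]) cube([41, 50, 861]);
translate([496, 1204, 0]) mirror([1, 0, 0]) rotate([0, atan2(189, 840), 0]) cube([41, 50, 861]);


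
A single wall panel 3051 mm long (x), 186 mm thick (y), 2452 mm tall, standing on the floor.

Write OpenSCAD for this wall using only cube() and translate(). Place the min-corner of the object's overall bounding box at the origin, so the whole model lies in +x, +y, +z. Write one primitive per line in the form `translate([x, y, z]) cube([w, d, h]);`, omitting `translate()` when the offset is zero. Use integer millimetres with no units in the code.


cube([3051, 186, 2452]);


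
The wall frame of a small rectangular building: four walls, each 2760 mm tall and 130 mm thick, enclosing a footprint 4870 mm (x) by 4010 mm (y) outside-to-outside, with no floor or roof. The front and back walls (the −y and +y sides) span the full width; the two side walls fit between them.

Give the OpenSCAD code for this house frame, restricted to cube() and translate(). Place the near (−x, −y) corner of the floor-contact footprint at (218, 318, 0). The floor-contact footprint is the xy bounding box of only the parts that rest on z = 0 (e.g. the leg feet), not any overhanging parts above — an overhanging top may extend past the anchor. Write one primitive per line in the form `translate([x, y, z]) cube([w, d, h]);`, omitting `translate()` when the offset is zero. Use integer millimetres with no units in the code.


translate([218, 318, 0]) cube([4870, 130, 2760]);
translate([218, 4198, 0]) cube([4870, 130, 2760]);
translate([218, 448, 0]) cube([130, 3750, 2760]);
translate([4958, 448, 0]) cube([130, 3750, 2760]);


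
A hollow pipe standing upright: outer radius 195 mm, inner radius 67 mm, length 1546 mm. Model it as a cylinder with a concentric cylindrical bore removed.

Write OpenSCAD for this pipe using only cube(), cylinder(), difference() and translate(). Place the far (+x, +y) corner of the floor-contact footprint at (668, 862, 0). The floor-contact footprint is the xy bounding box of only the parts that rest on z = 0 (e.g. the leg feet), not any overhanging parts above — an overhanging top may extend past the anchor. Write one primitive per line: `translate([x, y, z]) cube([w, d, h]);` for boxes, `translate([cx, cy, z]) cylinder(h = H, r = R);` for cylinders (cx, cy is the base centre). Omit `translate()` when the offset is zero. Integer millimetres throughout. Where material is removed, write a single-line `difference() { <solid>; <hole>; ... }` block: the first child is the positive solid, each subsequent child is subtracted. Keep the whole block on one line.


difference() { translate([473, 667, 0]) cylinder(h = 1546, r = 195); translate([473, 667, 0]) cylinder(h = 1546, r = 67); }


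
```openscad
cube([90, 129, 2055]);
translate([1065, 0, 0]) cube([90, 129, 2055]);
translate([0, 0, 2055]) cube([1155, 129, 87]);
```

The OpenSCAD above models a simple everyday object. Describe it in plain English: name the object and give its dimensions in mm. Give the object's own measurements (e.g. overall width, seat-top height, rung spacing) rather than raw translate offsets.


A door frame. The clear opening is 975 mm wide and 2055 mm high. Two 90 mm wide jambs, 129 mm deep, stand either side of the opening from the floor to the top of the opening. A 87 mm thick head sits across the top of both jambs, spanning the full outside width of the frame.


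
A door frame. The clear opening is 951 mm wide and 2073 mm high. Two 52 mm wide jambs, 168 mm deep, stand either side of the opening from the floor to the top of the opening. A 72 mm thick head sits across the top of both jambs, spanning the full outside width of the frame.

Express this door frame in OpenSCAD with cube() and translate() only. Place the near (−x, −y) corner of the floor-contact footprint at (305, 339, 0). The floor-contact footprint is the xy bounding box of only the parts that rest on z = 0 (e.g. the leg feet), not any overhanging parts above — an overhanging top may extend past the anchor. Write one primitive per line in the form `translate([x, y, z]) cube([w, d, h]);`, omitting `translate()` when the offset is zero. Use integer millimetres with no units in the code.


translate([305, 339, 0]) cube([52, 168, 2073]);
translate([1308, 339, 0]) cube([52, 168, 2073]);
translate([305, 339, 2073]) cube([1055, 168, 72]);


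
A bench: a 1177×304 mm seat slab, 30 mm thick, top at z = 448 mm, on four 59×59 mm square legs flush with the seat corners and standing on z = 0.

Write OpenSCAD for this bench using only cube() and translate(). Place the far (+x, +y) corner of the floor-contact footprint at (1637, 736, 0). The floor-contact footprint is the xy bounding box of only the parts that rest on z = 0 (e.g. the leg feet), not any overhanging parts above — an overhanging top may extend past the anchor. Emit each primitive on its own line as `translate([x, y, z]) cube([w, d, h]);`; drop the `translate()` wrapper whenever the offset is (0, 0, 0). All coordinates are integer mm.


translate([460, 432, 418]) cube([1177, 304, 30]);
translate([460, 432, 0]) cube([59, 59, 418]);
translate([460, 677, 0]) cube([59, 59, 418]);
translate([1578, 432, 0]) cube([59, 59, 418]);
translate([1578, 677, 0]) cube([59, 59, 418]);


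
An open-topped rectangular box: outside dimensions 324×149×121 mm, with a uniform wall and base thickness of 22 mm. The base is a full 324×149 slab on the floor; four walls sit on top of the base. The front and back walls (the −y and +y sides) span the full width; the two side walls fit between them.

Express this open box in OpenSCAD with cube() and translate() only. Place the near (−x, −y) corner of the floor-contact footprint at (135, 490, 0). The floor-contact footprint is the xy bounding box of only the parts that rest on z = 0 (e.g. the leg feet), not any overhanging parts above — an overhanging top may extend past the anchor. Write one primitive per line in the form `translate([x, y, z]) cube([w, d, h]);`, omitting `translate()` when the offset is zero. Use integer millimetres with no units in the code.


translate([135, 490, 0]) cube([324, 149, 22]);
translate([135, 490, 22]) cube([324, 22, 99]);
translate([135, 617, 22]) cube([324, 22, 99]);
translate([135, 512, 22]) cube([22, 105, 99]);
translate([437, 512, 22]) cube([22, 105, 99]);


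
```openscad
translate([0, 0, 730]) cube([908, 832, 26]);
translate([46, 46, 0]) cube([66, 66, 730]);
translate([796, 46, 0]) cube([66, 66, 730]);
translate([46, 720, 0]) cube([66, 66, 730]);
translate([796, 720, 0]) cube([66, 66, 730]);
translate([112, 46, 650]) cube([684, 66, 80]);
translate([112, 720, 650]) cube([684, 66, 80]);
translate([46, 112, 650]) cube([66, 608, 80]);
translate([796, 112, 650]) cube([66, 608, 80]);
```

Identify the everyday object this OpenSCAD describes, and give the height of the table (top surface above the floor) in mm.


A table. The table height is 756 mm.

A 908×832×26 slab sits at z = 730 on four 66 mm square posts — a table. The top surface is at 730 + 26 = 756 mm.


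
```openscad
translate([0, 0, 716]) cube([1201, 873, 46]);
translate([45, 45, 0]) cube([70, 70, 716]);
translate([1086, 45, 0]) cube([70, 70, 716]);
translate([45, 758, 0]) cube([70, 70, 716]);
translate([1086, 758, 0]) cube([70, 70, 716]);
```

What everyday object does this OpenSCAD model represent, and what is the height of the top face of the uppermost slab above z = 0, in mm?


A table. The table height is 762 mm.

A 1201×873×46 slab sits at z = 716 on four 70 mm square posts — a table. The top surface is at 716 + 46 = 762 mm.


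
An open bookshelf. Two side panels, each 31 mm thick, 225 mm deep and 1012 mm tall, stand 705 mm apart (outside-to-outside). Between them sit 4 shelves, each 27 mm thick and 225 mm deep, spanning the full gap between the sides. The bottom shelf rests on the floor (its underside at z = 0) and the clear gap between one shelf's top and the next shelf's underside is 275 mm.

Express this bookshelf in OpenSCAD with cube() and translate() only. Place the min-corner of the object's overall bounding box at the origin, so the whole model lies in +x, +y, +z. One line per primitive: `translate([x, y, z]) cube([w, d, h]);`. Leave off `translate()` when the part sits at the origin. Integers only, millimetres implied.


cube([31, 225, 1012]);
translate([674, 0, 0]) cube([31, 225, 1012]);
translate([31, 0, 0]) cube([643, 225, 27]);
translate([31, 0, 302]) cube([643, 225, 27]);
translate([31, 0, 604]) cube([643, 225, 27]);
translate([31, 0, 906]) cube([643, 225, 27]);


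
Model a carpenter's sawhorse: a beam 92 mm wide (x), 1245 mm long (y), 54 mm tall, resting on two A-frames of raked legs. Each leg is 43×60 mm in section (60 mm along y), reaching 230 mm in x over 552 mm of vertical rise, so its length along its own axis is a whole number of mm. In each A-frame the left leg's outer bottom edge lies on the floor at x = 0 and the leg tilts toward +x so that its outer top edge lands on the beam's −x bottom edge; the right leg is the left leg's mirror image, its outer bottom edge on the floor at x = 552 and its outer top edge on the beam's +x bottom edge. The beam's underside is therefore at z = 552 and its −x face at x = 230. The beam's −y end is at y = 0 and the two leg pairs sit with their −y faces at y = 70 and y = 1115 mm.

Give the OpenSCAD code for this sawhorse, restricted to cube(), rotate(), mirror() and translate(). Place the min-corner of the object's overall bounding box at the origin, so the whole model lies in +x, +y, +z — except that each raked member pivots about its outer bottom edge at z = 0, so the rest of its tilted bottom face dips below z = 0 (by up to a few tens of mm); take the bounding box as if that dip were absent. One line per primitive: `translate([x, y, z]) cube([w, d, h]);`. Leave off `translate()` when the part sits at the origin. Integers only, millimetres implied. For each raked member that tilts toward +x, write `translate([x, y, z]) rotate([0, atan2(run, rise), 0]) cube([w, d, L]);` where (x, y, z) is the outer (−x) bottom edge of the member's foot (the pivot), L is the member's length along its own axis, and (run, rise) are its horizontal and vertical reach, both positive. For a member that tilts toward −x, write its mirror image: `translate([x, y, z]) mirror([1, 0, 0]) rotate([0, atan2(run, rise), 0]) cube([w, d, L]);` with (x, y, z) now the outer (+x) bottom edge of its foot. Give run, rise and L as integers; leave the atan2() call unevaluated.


translate([230, 0, 552]) cube([92, 1245, 54]);
translate([0, 70, 0]) rotate([0, atan2(230, 552), 0]) cube([43, 60, 598]);
translate([552, 70, 0]) mirror([1, 0, 0]) rotate([0, atan2(230, 552), 0]) cube([43, 60, 598]);
translate([0, 1115, 0]) rotate([0, atan2(230, 552), 0]) cube([43, 60, 598]);
translate([552, 1115, 0]) mirror([1, 0, 0]) rotate([0, atan2(230, 552), 0]) cube([43, 60, 598]);


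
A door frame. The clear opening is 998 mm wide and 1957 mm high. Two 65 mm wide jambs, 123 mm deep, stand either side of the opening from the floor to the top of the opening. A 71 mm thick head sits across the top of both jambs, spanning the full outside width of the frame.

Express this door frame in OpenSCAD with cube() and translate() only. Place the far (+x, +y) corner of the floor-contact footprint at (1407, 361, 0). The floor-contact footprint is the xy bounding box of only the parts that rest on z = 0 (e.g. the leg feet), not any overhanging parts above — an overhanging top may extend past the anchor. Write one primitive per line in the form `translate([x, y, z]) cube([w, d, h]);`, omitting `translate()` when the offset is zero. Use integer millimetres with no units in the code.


translate([279, 238, 0]) cube([65, 123, 1957]);
translate([1342, 238, 0]) cube([65, 123, 1957]);
translate([279, 238, 1957]) cube([1128, 123, 71]);


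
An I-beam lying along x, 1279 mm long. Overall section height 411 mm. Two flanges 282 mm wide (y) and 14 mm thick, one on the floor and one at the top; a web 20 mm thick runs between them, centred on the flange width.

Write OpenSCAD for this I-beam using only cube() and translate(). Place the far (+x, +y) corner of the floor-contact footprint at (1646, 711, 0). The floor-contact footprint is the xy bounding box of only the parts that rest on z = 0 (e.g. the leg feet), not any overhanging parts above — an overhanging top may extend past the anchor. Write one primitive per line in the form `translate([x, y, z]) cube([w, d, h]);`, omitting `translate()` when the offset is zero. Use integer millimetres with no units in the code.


translate([367, 429, 0]) cube([1279, 282, 14]);
translate([367, 560, 14]) cube([1279, 20, 383]);
translate([367, 429, 397]) cube([1279, 282, 14]);


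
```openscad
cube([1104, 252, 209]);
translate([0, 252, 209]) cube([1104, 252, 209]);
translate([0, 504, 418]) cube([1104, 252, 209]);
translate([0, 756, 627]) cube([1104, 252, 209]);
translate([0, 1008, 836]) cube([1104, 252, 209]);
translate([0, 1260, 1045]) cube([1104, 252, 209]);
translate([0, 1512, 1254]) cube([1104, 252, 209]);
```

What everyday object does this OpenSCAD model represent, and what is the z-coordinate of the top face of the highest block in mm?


A staircase. The total rise is 1463 mm.

7 identical blocks, each offset up and back from the previous — a staircase. Each step is 209 mm tall and there are 7 of them, so the total rise is 7 × 209 = 1463 mm.


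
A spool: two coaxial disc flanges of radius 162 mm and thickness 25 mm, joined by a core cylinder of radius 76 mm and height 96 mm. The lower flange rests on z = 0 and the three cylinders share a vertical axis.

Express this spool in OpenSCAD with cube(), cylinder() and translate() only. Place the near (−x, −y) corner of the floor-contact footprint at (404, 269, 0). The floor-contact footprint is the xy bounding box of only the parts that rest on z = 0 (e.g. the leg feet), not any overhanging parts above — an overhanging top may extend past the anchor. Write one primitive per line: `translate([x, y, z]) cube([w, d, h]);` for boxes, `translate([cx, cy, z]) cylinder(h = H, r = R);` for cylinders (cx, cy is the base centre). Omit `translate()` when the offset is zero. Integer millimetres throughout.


translate([566, 431, 0]) cylinder(h = 25, r = 162);
translate([566, 431, 25]) cylinder(h = 96, r = 76);
translate([566, 431, 121]) cylinder(h = 25, r = 162);


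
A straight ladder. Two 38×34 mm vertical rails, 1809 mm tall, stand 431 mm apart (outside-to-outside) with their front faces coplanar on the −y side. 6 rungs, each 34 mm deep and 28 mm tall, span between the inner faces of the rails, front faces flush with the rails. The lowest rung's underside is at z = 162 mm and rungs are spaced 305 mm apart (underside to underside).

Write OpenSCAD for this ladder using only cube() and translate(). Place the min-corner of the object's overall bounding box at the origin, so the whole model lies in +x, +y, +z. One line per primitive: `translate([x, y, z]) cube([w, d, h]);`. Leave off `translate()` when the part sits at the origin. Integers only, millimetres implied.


cube([38, 34, 1809]);
translate([393, 0, 0]) cube([38, 34, 1809]);
translate([38, 0, 162]) cube([355, 34, 28]);
translate([38, 0, 467]) cube([355, 34, 28]);
translate([38, 0, 772]) cube([355, 34, 28]);
translate([38, 0, 1077]) cube([355, 34, 28]);
translate([38, 0, 1382]) cube([355, 34, 28]);
translate([38, 0, 1687]) cube([355, 34, 28]);


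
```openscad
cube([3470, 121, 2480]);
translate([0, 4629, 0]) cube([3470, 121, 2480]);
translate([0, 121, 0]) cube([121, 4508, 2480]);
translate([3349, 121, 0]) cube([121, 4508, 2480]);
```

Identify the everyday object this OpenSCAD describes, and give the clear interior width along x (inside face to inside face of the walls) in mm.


A house (or room) frame. The interior width is 3228 mm.

Four 2480 mm walls enclosing a rectangle with no floor or roof — a room or house frame. Outside width is 3470 mm and wall thickness is 121 mm, so the interior width is 3470 − 2 × 121 = 3228 mm.


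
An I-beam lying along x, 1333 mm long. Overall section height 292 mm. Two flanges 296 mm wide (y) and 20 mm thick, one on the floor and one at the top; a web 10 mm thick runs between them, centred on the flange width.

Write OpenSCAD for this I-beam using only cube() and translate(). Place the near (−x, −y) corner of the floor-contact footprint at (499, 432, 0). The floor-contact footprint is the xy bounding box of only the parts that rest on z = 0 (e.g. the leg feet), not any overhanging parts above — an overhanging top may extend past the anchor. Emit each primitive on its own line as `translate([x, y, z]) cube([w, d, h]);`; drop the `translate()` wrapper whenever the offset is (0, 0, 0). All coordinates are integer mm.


translate([499, 432, 0]) cube([1333, 296, 20]);
translate([499, 575, 20]) cube([1333, 10, 252]);
translate([499, 432, 272]) cube([1333, 296, 20]);


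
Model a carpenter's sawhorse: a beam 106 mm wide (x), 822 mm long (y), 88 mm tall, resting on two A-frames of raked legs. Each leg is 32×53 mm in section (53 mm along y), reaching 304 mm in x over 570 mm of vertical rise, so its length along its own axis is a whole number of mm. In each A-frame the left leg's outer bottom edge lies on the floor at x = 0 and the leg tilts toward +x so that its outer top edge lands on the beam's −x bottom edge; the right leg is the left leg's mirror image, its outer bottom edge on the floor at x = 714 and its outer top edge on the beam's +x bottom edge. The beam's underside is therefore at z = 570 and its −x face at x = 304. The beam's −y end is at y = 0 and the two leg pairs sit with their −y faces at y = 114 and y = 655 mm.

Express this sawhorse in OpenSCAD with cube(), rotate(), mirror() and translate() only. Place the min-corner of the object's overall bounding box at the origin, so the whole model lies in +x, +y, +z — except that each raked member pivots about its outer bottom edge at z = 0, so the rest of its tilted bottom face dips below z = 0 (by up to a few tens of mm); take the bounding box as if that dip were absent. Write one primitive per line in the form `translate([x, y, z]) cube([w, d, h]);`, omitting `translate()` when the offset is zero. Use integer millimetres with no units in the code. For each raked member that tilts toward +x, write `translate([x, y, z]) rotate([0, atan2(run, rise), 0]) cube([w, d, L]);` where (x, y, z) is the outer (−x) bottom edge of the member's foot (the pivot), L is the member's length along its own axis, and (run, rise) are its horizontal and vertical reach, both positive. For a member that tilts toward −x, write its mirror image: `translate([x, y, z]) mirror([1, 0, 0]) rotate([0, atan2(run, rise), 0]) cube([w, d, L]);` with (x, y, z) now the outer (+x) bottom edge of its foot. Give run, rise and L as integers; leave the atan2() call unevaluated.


// leg length = √(304² + 570²) = 646
// right-leg outer foot x = 2·304 + 106 = 714
// beam min-corner = (304, 0, 570)
translate([304, 0, 570]) cube([106, 822, 88]);
translate([0, 114, 0]) rotate([0, atan2(304, 570), 0]) cube([32, 53, 646]);
translate([714, 114, 0]) mirror([1, 0, 0]) rotate([0, atan2(304, 570), 0]) cube([32, 53, 646]);
translate([0, 655, 0]) rotate([0, atan2(304, 570), 0]) cube([32, 53, 646]);
translate([714, 655, 0]) mirror([1, 0, 0]) rotate([0, atan2(304, 570), 0]) cube([32, 53, 646]);


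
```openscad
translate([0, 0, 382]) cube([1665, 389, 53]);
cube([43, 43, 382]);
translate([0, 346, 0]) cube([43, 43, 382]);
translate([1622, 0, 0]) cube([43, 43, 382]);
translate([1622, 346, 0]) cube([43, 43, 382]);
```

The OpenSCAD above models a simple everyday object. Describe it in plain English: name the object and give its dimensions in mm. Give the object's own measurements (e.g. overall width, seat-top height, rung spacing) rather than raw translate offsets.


A bench: a 1665×389 mm seat slab, 53 mm thick, top at z = 435 mm, on four 43×43 mm square legs flush with the seat corners and standing on z = 0.


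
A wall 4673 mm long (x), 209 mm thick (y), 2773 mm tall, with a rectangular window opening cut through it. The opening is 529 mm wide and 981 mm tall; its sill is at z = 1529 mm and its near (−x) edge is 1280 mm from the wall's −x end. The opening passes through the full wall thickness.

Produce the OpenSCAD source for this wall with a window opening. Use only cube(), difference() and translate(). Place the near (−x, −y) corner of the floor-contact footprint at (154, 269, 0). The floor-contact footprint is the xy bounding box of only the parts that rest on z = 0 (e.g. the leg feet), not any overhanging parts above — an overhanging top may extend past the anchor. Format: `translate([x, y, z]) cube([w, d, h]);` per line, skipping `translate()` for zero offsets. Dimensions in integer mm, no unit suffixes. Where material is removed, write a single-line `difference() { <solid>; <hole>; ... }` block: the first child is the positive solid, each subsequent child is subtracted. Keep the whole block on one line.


difference() { translate([154, 269, 0]) cube([4673, 209, 2773]); translate([1434, 269, 1529]) cube([529, 209, 981]); }


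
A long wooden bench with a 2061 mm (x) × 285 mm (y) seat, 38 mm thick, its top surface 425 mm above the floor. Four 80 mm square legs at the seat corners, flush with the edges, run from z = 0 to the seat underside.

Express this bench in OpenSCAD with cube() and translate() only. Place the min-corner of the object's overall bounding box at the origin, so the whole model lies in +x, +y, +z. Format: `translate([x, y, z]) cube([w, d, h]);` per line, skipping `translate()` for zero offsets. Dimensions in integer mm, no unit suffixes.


// leg_h = 425 − 38 = 387
translate([0, 0, 387]) cube([2061, 285, 38]);
cube([80, 80, 387]);
translate([0, 205, 0]) cube([80, 80, 387]);
translate([1981, 0, 0]) cube([80, 80, 387]);
translate([1981, 205, 0]) cube([80, 80, 387]);


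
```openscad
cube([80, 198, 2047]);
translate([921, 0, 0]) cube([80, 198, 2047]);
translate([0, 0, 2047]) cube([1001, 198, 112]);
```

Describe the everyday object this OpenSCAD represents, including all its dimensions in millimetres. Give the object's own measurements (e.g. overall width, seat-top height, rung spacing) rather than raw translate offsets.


A door frame. The clear opening is 841 mm wide and 2047 mm high. Two 80 mm wide jambs, 198 mm deep, stand either side of the opening from the floor to the top of the opening. A 112 mm thick head sits across the top of both jambs, spanning the full outside width of the frame.


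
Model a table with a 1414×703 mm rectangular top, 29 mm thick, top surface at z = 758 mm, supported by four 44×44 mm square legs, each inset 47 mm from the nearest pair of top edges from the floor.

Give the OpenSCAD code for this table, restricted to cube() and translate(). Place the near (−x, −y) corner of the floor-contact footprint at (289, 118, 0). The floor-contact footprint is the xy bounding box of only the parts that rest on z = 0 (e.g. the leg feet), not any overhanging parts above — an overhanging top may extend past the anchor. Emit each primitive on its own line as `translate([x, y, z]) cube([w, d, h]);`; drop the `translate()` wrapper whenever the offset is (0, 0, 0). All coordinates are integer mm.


translate([242, 71, 729]) cube([1414, 703, 29]);
translate([289, 118, 0]) cube([44, 44, 729]);
translate([1565, 118, 0]) cube([44, 44, 729]);
translate([289, 683, 0]) cube([44, 44, 729]);
translate([1565, 683, 0]) cube([44, 44, 729]);


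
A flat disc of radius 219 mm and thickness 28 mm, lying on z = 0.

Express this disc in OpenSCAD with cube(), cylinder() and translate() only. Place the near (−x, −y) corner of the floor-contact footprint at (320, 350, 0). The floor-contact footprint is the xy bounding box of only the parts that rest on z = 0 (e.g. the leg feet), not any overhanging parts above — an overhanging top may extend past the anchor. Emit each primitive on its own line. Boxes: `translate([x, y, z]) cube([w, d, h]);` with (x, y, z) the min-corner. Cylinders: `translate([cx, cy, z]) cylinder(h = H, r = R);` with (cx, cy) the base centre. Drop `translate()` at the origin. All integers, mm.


translate([539, 569, 0]) cylinder(h = 28, r = 219);


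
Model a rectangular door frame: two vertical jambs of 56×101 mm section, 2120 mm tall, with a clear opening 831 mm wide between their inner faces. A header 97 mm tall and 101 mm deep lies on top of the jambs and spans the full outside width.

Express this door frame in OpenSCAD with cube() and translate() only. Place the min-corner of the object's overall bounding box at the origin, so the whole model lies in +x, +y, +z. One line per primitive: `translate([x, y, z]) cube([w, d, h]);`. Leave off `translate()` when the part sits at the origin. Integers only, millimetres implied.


cube([56, 101, 2120]);
translate([887, 0, 0]) cube([56, 101, 2120]);
translate([0, 0, 2120]) cube([943, 101, 97]);


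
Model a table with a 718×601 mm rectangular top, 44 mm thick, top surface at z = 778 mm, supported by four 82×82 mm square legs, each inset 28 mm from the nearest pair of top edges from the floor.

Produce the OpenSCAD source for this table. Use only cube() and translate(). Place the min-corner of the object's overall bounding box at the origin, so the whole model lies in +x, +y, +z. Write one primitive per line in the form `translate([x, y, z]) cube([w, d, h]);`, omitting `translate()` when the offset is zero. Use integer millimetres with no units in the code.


translate([0, 0, 734]) cube([718, 601, 44]);
translate([28, 28, 0]) cube([82, 82, 734]);
translate([608, 28, 0]) cube([82, 82, 734]);
translate([28, 491, 0]) cube([82, 82, 734]);
translate([608, 491, 0]) cube([82, 82, 734]);


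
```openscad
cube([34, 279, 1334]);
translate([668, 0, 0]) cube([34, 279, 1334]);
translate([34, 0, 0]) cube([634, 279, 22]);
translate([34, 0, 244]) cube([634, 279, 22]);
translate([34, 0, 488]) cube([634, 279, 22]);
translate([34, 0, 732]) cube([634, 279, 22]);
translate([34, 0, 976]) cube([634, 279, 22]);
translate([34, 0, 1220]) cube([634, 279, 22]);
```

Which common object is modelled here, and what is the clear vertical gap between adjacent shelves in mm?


A bookshelf. The clear shelf gap is 222 mm.

Two tall side panels with 6 horizontal boards between them — a bookshelf. The first two shelf undersides are at z = 0 and z = 244; with shelf thickness 22, the clear gap is 244 − 0 − 22 = 222 mm.


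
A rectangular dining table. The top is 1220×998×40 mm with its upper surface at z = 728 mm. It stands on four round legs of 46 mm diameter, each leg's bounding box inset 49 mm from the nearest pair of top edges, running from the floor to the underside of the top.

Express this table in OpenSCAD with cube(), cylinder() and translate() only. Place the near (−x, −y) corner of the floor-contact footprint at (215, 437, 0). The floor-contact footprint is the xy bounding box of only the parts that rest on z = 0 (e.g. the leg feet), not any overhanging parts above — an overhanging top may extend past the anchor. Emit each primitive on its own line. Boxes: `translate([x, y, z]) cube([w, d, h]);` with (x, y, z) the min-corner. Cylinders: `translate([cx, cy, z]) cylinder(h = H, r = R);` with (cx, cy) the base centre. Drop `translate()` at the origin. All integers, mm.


translate([166, 388, 688]) cube([1220, 998, 40]);
translate([238, 460, 0]) cylinder(h = 688, r = 23);
translate([1314, 460, 0]) cylinder(h = 688, r = 23);
translate([238, 1314, 0]) cylinder(h = 688, r = 23);
translate([1314, 1314, 0]) cylinder(h = 688, r = 23);
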